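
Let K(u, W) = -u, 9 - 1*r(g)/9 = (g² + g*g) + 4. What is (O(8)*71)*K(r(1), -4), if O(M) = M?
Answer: -15336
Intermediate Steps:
r(g) = 45 - 18*g² (r(g) = 81 - 9*((g² + g*g) + 4) = 81 - 9*((g² + g²) + 4) = 81 - 9*(2*g² + 4) = 81 - 9*(4 + 2*g²) = 81 + (-36 - 18*g²) = 45 - 18*g²)
(O(8)*71)*K(r(1), -4) = (8*71)*(-(45 - 18*1²)) = 568*(-(45 - 18*1)) = 568*(-(45 - 18)) = 568*(-1*27) = 568*(-27) = -15336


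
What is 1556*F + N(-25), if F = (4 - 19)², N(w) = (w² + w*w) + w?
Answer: 351325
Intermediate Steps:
N(w) = w + 2*w² (N(w) = (w² + w²) + w = 2*w² + w = w + 2*w²)
F = 225 (F = (-15)² = 225)
1556*F + N(-25) = 1556*225 - 25*(1 + 2*(-25)) = 350100 - 25*(1 - 50) = 350100 - 25*(-49) = 350100 + 1225 = 351325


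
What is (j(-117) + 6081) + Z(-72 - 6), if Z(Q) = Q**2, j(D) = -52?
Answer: 12113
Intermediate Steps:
(j(-117) + 6081) + Z(-72 - 6) = (-52 + 6081) + (-72 - 6)**2 = 6029 + (-78)**2 = 6029 + 6084 = 12113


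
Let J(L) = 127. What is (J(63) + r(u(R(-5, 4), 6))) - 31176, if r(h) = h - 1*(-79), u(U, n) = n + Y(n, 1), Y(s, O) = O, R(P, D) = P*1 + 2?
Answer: -30963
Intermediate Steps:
R(P, D) = 2 + P (R(P, D) = P + 2 = 2 + P)
u(U, n) = 1 + n (u(U, n) = n + 1 = 1 + n)
r(h) = 79 + h (r(h) = h + 79 = 79 + h)
(J(63) + r(u(R(-5, 4), 6))) - 31176 = (127 + (79 + (1 + 6))) - 31176 = (127 + (79 + 7)) - 31176 = (127 + 86) - 31176 = 213 - 31176 = -30963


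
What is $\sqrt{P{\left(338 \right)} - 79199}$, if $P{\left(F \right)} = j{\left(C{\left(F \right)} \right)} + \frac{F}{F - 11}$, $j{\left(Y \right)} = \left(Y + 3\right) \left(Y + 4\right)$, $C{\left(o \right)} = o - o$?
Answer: $\frac{i \sqrt{8467276197}}{327} \approx 281.4 i$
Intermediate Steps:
$C{\left(o \right)} = 0$
$j{\left(Y \right)} = \left(3 + Y\right) \left(4 + Y\right)$
$P{\left(F \right)} = 12 + \frac{F}{-11 + F}$ ($P{\left(F \right)} = \left(12 + 0^{2} + 7 \cdot 0\right) + \frac{F}{F - 11} = \left(12 + 0 + 0\right) + \frac{F}{-11 + F} = 12 + \frac{F}{-11 + F}$)
$\sqrt{P{\left(338 \right)} - 79199} = \sqrt{\frac{-132 + 13 \cdot 338}{-11 + 338} - 79199} = \sqrt{\frac{-132 + 4394}{327} - 79199} = \sqrt{\frac{1}{327} \cdot 4262 - 79199} = \sqrt{\frac{4262}{327} - 79199} = \sqrt{- \frac{25893811}{327}} = \frac{i \sqrt{8467276197}}{327}$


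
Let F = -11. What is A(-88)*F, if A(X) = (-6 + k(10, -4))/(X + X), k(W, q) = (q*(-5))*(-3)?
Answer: -33/8 ≈ -4.1250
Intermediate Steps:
k(W, q) = 15*q (k(W, q) = -5*q*(-3) = 15*q)
A(X) = -33/X (A(X) = (-6 + 15*(-4))/(X + X) = (-6 - 60)/((2*X)) = -33/X)
A(-88)*F = -33/(-88)*(-11) = -33*(-1/88)*(-11) = (3/8)*(-11) = -33/8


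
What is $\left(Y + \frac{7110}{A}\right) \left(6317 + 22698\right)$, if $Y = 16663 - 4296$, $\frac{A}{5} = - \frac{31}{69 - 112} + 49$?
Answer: $\frac{384474747440}{1069} \approx 3.5966 \cdot 10^{8}$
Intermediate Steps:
$A = \frac{10690}{43}$ ($A = 5 \left(- \frac{31}{69 - 112} + 49\right) = 5 \left(- \frac{31}{-43} + 49\right) = 5 \left(\left(-31\right) \left(- \frac{1}{43}\right) + 49\right) = 5 \left(\frac{31}{43} + 49\right) = 5 \cdot \frac{2138}{43} = \frac{10690}{43} \approx 248.6$)
$Y = 12367$
$\left(Y + \frac{7110}{A}\right) \left(6317 + 22698\right) = \left(12367 + \frac{7110}{\frac{10690}{43}}\right) \left(6317 + 22698\right) = \left(12367 + 7110 \cdot \frac{43}{10690}\right) 29015 = \left(12367 + \frac{30573}{1069}\right) 29015 = \frac{13250896}{1069} \cdot 29015 = \frac{384474747440}{1069}$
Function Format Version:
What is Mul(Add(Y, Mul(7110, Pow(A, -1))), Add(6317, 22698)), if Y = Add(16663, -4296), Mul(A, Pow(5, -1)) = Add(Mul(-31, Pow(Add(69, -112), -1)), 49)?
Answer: Rational(384474747440, 1069) ≈ 3.5966e+8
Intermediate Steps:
A = Rational(10690, 43) (A = Mul(5, Add(Mul(-31, Pow(Add(69, -112), -1)), 49)) = Mul(5, Add(Mul(-31, Pow(-43, -1)), 49)) = Mul(5, Add(Mul(-31, Rational(-1, 43)), 49)) = Mul(5, Add(Rational(31, 43), 49)) = Mul(5, Rational(2138, 43)) = Rational(10690, 43) ≈ 248.60)
Y = 12367
Mul(Add(Y, Mul(7110, Pow(A, -1))), Add(6317, 22698)) = Mul(Add(12367, Mul(7110, Pow(Rational(10690, 43), -1))), Add(6317, 22698)) = Mul(Add(12367, Mul(7110, Rational(43, 10690))), 29015) = Mul(Add(12367, Rational(30573, 1069)), 29015) = Mul(Rational(13250896, 1069), 29015) = Rational(384474747440, 1069)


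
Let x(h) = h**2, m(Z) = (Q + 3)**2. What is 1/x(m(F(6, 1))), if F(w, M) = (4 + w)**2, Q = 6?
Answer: 1/6561 ≈ 0.00015242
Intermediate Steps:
m(Z) = 81 (m(Z) = (6 + 3)**2 = 9**2 = 81)
1/x(m(F(6, 1))) = 1/(81**2) = 1/6561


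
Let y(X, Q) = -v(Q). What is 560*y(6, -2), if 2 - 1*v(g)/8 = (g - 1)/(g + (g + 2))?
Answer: -2240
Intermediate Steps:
v(g) = 16 - 8*(-1 + g)/(2 + 2*g) (v(g) = 16 - 8*(g - 1)/(g + (g + 2)) = 16 - 8*(-1 + g)/(g + (2 + g)) = 16 - 8*(-1 + g)/(2 + 2*g))
y(X, Q) = -4*(5 + 3*Q)/(1 + Q)
560*y(6, -2) = 560*(4*(-5 - 3*(-2))/(1 - 2)) = 560*(4*(-5 + 6)/(-1)) = 560*(4*(-1)*1) = 560*(-4) = -2240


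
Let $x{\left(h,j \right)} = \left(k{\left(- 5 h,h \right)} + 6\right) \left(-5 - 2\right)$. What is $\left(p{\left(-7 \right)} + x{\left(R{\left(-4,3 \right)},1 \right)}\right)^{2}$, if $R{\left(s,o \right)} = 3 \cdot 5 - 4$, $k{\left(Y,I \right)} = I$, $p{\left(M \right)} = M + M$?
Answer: $17689$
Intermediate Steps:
$p{\left(M \right)} = 2 M$
$R{\left(s,o \right)} = 11$ ($R{\left(s,o \right)} = 15 - 4 = 11$)
$x{\left(h,j \right)} = -42 - 7 h$ ($x{\left(h,j \right)} = \left(h + 6\right) \left(-5 - 2\right) = \left(6 + h\right) \left(-7\right) = -42 - 7 h$)
$\left(p{\left(-7 \right)} + x{\left(R{\left(-4,3 \right)},1 \right)}\right)^{2} = \left(2 \left(-7\right) - 119\right)^{2} = \left(-14 - 119\right)^{2} = \left(-133\right)^{2} = 17689$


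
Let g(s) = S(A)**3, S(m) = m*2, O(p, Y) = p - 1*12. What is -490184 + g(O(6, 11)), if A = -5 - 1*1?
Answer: -491912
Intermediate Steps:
A = -6 (A = -5 - 1 = -6)
O(p, Y) = -12 + p (O(p, Y) = p - 12 = -12 + p)
S(m) = 2*m
g(s) = -1728 (g(s) = (2*(-6))**3 = (-12)**3 = -1728)
-490184 + g(O(6, 11)) = -490184 - 1728 = -491912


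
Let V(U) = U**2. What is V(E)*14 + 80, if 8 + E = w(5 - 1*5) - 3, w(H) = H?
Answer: 1774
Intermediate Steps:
E = -11 (E = -8 + ((5 - 1*5) - 3) = -8 + ((5 - 5) - 3) = -8 + (0 - 3) = -8 - 3 = -11)
V(E)*14 + 80 = (-11)**2*14 + 80 = 121*14 + 80 = 1694 + 80 = 1774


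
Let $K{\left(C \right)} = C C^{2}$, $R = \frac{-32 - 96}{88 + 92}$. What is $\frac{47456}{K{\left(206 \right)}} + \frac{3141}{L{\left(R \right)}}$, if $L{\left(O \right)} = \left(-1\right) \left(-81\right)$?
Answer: $\frac{381415111}{9834543} \approx 38.783$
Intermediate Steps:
$R = - \frac{32}{45}$ ($R = - \frac{128}{180} = \left(-128\right) \frac{1}{180} = - \frac{32}{45} \approx -0.71111$)
$L{\left(O \right)} = 81$
$K{\left(C \right)} = C^{3}$
$\frac{47456}{K{\left(206 \right)}} + \frac{3141}{L{\left(R \right)}} = \frac{47456}{206^{3}} + \frac{3141}{81} = \frac{47456}{8741816} + 3141 \cdot \frac{1}{81} = 47456 \cdot \frac{1}{8741816} + \frac{349}{9} = \frac{5932}{1092727} + \frac{349}{9} = \frac{381415111}{9834543}$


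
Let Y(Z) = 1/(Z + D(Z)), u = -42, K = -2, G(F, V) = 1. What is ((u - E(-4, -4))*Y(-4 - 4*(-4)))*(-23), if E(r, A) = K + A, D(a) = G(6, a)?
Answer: 828/13 ≈ 63.692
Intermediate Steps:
D(a) = 1
Y(Z) = 1/(1 + Z) (Y(Z) = 1/(Z + 1) = 1/(1 + Z))
E(r, A) = -2 + A
((u - E(-4, -4))*Y(-4 - 4*(-4)))*(-23) = ((-42 - (-2 - 4))/(1 + (-4 - 4*(-4))))*(-23) = ((-42 - 1*(-6))/(1 + (-4 + 16)))*(-23) = ((-42 + 6)/(1 + 12))*(-23) = -36/13*(-23) = 828/13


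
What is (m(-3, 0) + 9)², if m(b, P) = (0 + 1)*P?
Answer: 81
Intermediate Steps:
m(b, P) = P (m(b, P) = 1*P = P)
(m(-3, 0) + 9)² = (0 + 9)² = 9² = 81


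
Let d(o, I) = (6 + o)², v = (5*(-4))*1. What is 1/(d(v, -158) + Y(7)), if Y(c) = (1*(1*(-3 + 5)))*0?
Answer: 1/196 ≈ 0.0051020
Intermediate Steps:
v = -20 (v = -20*1 = -20)
Y(c) = 0 (Y(c) = (1*(1*2))*0 = (1*2)*0 = 2*0 = 0)
1/(d(v, -158) + Y(7)) = 1/((6 - 20)² + 0) = 1/((-14)² + 0) = 1/(196 + 0) = 1/196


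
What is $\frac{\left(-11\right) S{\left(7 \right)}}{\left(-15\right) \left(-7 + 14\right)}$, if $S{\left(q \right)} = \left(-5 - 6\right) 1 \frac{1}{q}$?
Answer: $- \frac{121}{735} \approx -0.16463$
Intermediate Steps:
$S{\left(q \right)} = - \frac{11}{q}$ ($S{\left(q \right)} = \frac{-5 - 6}{q} = - \frac{11}{q}$)
$\frac{\left(-11\right) S{\left(7 \right)}}{\left(-15\right) \left(-7 + 14\right)} = \frac{\left(-11\right) \left(- \frac{11}{7}\right)}{\left(-15\right) \left(-7 + 14\right)} = \frac{\left(-11\right) \left(\left(-11\right) \frac{1}{7}\right)}{\left(-15\right) 7} = \frac{\left(-11\right) \left(- \frac{11}{7}\right)}{-105} = \frac{121}{7} \left(- \frac{1}{105}\right) = - \frac{121}{735}$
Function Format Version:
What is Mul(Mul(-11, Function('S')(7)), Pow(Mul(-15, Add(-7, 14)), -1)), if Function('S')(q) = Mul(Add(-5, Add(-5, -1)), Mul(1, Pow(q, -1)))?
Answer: Rational(-121, 735) ≈ -0.16463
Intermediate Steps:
Function('S')(q) = Mul(-11, Pow(q, -1)) (Function('S')(q) = Mul(Add(-5, -6), Pow(q, -1)) = Mul(-11, Pow(q, -1)))
Mul(Mul(-11, Function('S')(7)), Pow(Mul(-15, Add(-7, 14)), -1)) = Mul(Mul(-11, Mul(-11, Pow(7, -1))), Pow(Mul(-15, Add(-7, 14)), -1)) = Mul(Mul(-11, Mul(-11, Rational(1, 7))), Pow(Mul(-15, 7), -1)) = Mul(Mul(-11, Rational(-11, 7)), Pow(-105, -1)) = Mul(Rational(121, 7), Rational(-1, 105)) = Rational(-121, 735)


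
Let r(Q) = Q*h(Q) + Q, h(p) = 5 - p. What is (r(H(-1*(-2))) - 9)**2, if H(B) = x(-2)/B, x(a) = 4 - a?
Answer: 0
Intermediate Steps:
H(B) = 6/B (H(B) = (4 - 1*(-2))/B = (4 + 2)/B = 6/B)
r(Q) = Q + Q*(5 - Q) (r(Q) = Q*(5 - Q) + Q = Q + Q*(5 - Q))
(r(H(-1*(-2))) - 9)**2 = ((6/((-1*(-2))))*(6 - 6/((-1*(-2)))) - 9)**2 = ((6/2)*(6 - 6/2) - 9)**2 = ((6*(1/2))*(6 - 6/2) - 9)**2 = (3*(6 - 1*3) - 9)**2 = (3*(6 - 3) - 9)**2 = (3*3 - 9)**2 = (9 - 9)**2 = 0**2 = 0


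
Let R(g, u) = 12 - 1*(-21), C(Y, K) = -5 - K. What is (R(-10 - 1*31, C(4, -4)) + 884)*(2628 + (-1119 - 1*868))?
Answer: 587797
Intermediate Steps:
R(g, u) = 33 (R(g, u) = 12 + 21 = 33)
(R(-10 - 1*31, C(4, -4)) + 884)*(2628 + (-1119 - 1*868)) = (33 + 884)*(2628 + (-1119 - 1*868)) = 917*(2628 + (-1119 - 868)) = 917*(2628 - 1987) = 917*641 = 587797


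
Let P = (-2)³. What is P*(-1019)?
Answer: 8152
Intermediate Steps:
P = -8
P*(-1019) = -8*(-1019) = 8152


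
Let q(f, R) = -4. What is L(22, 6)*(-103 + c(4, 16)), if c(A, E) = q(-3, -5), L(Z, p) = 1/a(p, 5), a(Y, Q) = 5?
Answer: -107/5 ≈ -21.400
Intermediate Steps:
L(Z, p) = ⅕ (L(Z, p) = 1/5 = ⅕)
c(A, E) = -4
L(22, 6)*(-103 + c(4, 16)) = (-103 - 4)/5 = (⅕)*(-107) = -107/5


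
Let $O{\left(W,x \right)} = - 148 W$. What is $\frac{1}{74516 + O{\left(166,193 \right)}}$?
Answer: $\frac{1}{49948} \approx 2.0021 \cdot 10^{-5}$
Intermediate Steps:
$\frac{1}{74516 + O{\left(166,193 \right)}} = \frac{1}{74516 - 24568} = \frac{1}{49948}$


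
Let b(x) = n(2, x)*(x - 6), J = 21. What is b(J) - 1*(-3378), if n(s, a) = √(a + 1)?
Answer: 3378 + 15*√22 ≈ 3448.4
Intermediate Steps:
n(s, a) = √(1 + a)
b(x) = √(1 + x)*(-6 + x) (b(x) = √(1 + x)*(x - 6) = √(1 + x)*(-6 + x))
b(J) - 1*(-3378) = √(1 + 21)*(-6 + 21) - 1*(-3378) = √22*15 + 3378 = 15*√22 + 3378 = 3378 + 15*√22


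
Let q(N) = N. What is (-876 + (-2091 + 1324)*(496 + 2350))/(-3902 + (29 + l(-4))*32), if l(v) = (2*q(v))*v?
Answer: 1091879/975 ≈ 1119.9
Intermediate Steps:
l(v) = 2*v**2 (l(v) = (2*v)*v = 2*v**2)
(-876 + (-2091 + 1324)*(496 + 2350))/(-3902 + (29 + l(-4))*32) = (-876 + (-2091 + 1324)*(496 + 2350))/(-3902 + (29 + 2*(-4)**2)*32) = (-876 - 767*2846)/(-3902 + (29 + 2*16)*32) = (-876 - 2182882)/(-3902 + (29 + 32)*32) = -2183758/(-3902 + 61*32) = -2183758/(-3902 + 1952) = -2183758/(-1950) = -2183758*(-1/1950) = 1091879/975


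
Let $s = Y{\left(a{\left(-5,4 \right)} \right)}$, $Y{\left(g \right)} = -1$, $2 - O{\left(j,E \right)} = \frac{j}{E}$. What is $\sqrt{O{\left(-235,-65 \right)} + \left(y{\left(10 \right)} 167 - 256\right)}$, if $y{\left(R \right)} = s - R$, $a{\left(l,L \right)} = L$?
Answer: $\frac{i \sqrt{353990}}{13} \approx 45.767 i$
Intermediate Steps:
$O{\left(j,E \right)} = 2 - \frac{j}{E}$
$s = -1$
$y{\left(R \right)} = -1 - R$
$\sqrt{O{\left(-235,-65 \right)} + \left(y{\left(10 \right)} 167 - 256\right)} = \sqrt{\left(2 - - \frac{235}{-65}\right) + \left(\left(-1 - 10\right) 167 - 256\right)} = \sqrt{\left(2 - \left(-235\right) \left(- \frac{1}{65}\right)\right) + \left(\left(-1 - 10\right) 167 - 256\right)} = \sqrt{\left(2 - \frac{47}{13}\right) - 2093} = \sqrt{- \frac{21}{13} - 2093} = \sqrt{- \frac{27230}{13}} = \frac{i \sqrt{353990}}{13}$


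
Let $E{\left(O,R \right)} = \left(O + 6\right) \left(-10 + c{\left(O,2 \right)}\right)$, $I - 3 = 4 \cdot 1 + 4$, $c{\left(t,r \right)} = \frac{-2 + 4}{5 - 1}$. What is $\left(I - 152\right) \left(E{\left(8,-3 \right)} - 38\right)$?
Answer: $24111$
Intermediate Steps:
$c{\left(t,r \right)} = \frac{1}{2}$ ($c{\left(t,r \right)} = \frac{2}{4} = 2 \cdot \frac{1}{4} = \frac{1}{2}$)
$I = 11$ ($I = 3 + \left(4 \cdot 1 + 4\right) = 3 + \left(4 + 4\right) = 3 + 8 = 11$)
$E{\left(O,R \right)} = -57 - \frac{19 O}{2}$ ($E{\left(O,R \right)} = \left(O + 6\right) \left(-10 + \frac{1}{2}\right) = \left(6 + O\right) \left(- \frac{19}{2}\right) = -57 - \frac{19 O}{2}$)
$\left(I - 152\right) \left(E{\left(8,-3 \right)} - 38\right) = \left(11 - 152\right) \left(\left(-57 - 76\right) - 38\right) = - 141 \left(\left(-57 - 76\right) - 38\right) = - 141 \left(-133 - 38\right) = \left(-141\right) \left(-171\right) = 24111$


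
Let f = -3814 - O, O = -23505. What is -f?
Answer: -19691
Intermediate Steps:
f = 19691 (f = -3814 - 1*(-23505) = -3814 + 23505 = 19691)
-f = -1*19691 = -19691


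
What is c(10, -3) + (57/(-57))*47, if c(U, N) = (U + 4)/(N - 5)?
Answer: -195/4 ≈ -48.750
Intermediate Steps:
c(U, N) = (4 + U)/(-5 + N)
c(10, -3) + (57/(-57))*47 = (4 + 10)/(-5 - 3) + (57/(-57))*47 = 14/(-8) + (57*(-1/57))*47 = -1/8*14 - 1*47 = -7/4 - 47 = -195/4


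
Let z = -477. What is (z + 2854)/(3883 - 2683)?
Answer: 2377/1200 ≈ 1.9808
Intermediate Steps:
(z + 2854)/(3883 - 2683) = (-477 + 2854)/(3883 - 2683) = 2377/1200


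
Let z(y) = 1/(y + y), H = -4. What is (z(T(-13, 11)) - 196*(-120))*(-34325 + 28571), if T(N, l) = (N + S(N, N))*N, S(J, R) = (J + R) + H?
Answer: -75651753597/559 ≈ -1.3533e+8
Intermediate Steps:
S(J, R) = -4 + J + R (S(J, R) = (J + R) - 4 = -4 + J + R)
T(N, l) = N*(-4 + 3*N) (T(N, l) = (N + (-4 + N + N))*N = (N + (-4 + 2*N))*N = (-4 + 3*N)*N = N*(-4 + 3*N))
z(y) = 1/(2*y)
(z(T(-13, 11)) - 196*(-120))*(-34325 + 28571) = (1/(2*((-13*(-4 + 3*(-13))))) - 196*(-120))*(-34325 + 28571) = (1/(2*((-13*(-4 - 39)))) + 23520)*(-5754) = (1/(2*((-13*(-43)))) + 23520)*(-5754) = ((1/2)/559 + 23520)*(-5754) = ((1/2)*(1/559) + 23520)*(-5754) = (1/1118 + 23520)*(-5754) = (26295361/1118)*(-5754) = -75651753597/559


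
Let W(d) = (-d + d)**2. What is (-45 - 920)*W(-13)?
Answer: 0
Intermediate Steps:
W(d) = 0 (W(d) = 0**2 = 0)
(-45 - 920)*W(-13) = (-45 - 920)*0 = -965*0 = 0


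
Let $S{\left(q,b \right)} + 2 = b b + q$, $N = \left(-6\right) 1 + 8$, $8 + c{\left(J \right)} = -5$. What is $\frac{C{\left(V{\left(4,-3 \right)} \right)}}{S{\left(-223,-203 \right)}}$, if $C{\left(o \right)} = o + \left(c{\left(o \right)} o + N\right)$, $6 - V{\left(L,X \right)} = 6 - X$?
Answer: $\frac{19}{20492} \approx 0.00092719$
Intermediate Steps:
$V{\left(L,X \right)} = X$ ($V{\left(L,X \right)} = 6 - \left(6 - X\right) = 6 + \left(-6 + X\right) = X$)
$c{\left(J \right)} = -13$ ($c{\left(J \right)} = -8 - 5 = -13$)
$N = 2$ ($N = -6 + 8 = 2$)
$S{\left(q,b \right)} = -2 + q + b^{2}$ ($S{\left(q,b \right)} = -2 + \left(b b + q\right) = -2 + \left(b^{2} + q\right) = -2 + \left(q + b^{2}\right) = -2 + q + b^{2}$)
$C{\left(o \right)} = 2 - 12 o$ ($C{\left(o \right)} = o - \left(-2 + 13 o\right) = 2 - 12 o$)
$\frac{C{\left(V{\left(4,-3 \right)} \right)}}{S{\left(-223,-203 \right)}} = \frac{2 - -36}{-2 - 223 + \left(-203\right)^{2}} = \frac{2 + 36}{-2 - 223 + 41209} = \frac{38}{40984} = 38 \cdot \frac{1}{40984} = \frac{19}{20492}$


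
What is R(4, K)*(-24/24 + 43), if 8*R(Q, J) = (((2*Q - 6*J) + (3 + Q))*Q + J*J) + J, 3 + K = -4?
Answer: 2835/2 ≈ 1417.5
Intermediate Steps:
K = -7 (K = -3 - 4 = -7)
R(Q, J) = J/8 + J²/8 + Q*(3 - 6*J + 3*Q)/8 (R(Q, J) = ((((2*Q - 6*J) + (3 + Q))*Q + J*J) + J)/8 = ((((-6*J + 2*Q) + (3 + Q))*Q + J²) + J)/8 = (((3 - 6*J + 3*Q)*Q + J²) + J)/8 = ((Q*(3 - 6*J + 3*Q) + J²) + J)/8 = ((J² + Q*(3 - 6*J + 3*Q)) + J)/8 = (J + J² + Q*(3 - 6*J + 3*Q))/8 = J/8 + J²/8 + Q*(3 - 6*J + 3*Q)/8)
R(4, K)*(-24/24 + 43) = ((⅛)*(-7) + (⅛)*(-7)² + (3/8)*4 + (3/8)*4² - ¾*(-7)*4)*(-24/24 + 43) = (-7/8 + (⅛)*49 + 3/2 + (3/8)*16 + 21)*(-24*1/24 + 43) = (-7/8 + 49/8 + 3/2 + 6 + 21)*(-1 + 43) = (135/4)*42 = 2835/2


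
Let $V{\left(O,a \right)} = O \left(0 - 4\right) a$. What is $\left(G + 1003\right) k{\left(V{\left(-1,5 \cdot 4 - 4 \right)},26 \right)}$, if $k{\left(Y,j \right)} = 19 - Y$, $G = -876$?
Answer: $-5715$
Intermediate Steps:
$V{\left(O,a \right)} = - 4 O a$ ($V{\left(O,a \right)} = O \left(-4\right) a = - 4 O a$)
$\left(G + 1003\right) k{\left(V{\left(-1,5 \cdot 4 - 4 \right)},26 \right)} = \left(-876 + 1003\right) \left(19 - \left(-4\right) \left(-1\right) \left(5 \cdot 4 - 4\right)\right) = 127 \left(19 - \left(-4\right) \left(-1\right) \left(20 - 4\right)\right) = 127 \left(19 - \left(-4\right) \left(-1\right) 16\right) = 127 \left(19 - 64\right) = 127 \left(-45\right) = -5715$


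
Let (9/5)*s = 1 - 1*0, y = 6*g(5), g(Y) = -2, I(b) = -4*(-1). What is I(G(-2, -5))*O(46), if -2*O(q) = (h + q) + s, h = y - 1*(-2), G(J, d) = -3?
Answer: -658/9 ≈ -73.111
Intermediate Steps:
I(b) = 4
y = -12 (y = 6*(-2) = -12)
h = -10 (h = -12 - 1*(-2) = -12 + 2 = -10)
s = 5/9 (s = 5*(1 - 1*0)/9 = 5*(1 + 0)/9 = (5/9)*1 = 5/9 ≈ 0.55556)
O(q) = 85/18 - q/2 (O(q) = -((-10 + q) + 5/9)/2 = -(-85/9 + q)/2 = 85/18 - q/2)
I(G(-2, -5))*O(46) = 4*(85/18 - 1/2*46) = 4*(85/18 - 23) = 4*(-329/18) = -658/9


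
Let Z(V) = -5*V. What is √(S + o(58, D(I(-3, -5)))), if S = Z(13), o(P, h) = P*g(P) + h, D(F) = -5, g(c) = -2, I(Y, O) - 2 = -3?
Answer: I*√186 ≈ 13.638*I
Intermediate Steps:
I(Y, O) = -1 (I(Y, O) = 2 - 3 = -1)
o(P, h) = h - 2*P (o(P, h) = P*(-2) + h = -2*P + h = h - 2*P)
S = -65 (S = -5*13 = -65)
√(S + o(58, D(I(-3, -5)))) = √(-65 + (-5 - 2*58)) = √(-65 + (-5 - 116)) = √(-65 - 121) = √(-186) = I*√186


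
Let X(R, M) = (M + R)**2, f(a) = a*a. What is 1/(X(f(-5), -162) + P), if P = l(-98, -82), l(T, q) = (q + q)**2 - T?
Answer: 1/45763 ≈ 2.1852e-5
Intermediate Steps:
f(a) = a**2
l(T, q) = -T + 4*q**2 (l(T, q) = (2*q)**2 - T = 4*q**2 - T = -T + 4*q**2)
P = 26994 (P = -1*(-98) + 4*(-82)**2 = 98 + 4*6724 = 98 + 26896 = 26994)
1/(X(f(-5), -162) + P) = 1/((-162 + (-5)**2)**2 + 26994) = 1/((-162 + 25)**2 + 26994) = 1/((-137)**2 + 26994) = 1/(18769 + 26994) = 1/45763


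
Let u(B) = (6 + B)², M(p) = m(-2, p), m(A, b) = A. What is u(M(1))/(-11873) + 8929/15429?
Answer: 105767153/183188517 ≈ 0.57737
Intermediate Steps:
M(p) = -2
u(M(1))/(-11873) + 8929/15429 = (6 - 2)²/(-11873) + 8929/15429 = 4²*(-1/11873) + 8929*(1/15429) = 16*(-1/11873) + 8929/15429 = -16/11873 + 8929/15429 = 105767153/183188517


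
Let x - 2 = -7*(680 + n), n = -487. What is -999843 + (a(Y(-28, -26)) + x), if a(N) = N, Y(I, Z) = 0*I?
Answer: -1001192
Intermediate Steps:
Y(I, Z) = 0
x = -1349 (x = 2 - 7*(680 - 487) = 2 - 7*193 = 2 - 1351 = -1349)
-999843 + (a(Y(-28, -26)) + x) = -999843 + (0 - 1349) = -999843 - 1349 = -1001192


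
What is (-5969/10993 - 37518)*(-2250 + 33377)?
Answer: -12838061683561/10993 ≈ -1.1678e+9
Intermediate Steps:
(-5969/10993 - 37518)*(-2250 + 33377) = (-5969*1/10993 - 37518)*31127 = (-5969/10993 - 37518)*31127 = -412441343/10993*31127 = -12838061683561/10993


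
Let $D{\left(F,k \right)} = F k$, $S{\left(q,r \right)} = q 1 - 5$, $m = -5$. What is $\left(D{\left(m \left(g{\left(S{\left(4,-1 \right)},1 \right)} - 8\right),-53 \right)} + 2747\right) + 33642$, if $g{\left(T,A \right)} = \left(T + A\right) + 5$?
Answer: $35594$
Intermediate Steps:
$S{\left(q,r \right)} = -5 + q$ ($S{\left(q,r \right)} = q - 5 = -5 + q$)
$g{\left(T,A \right)} = 5 + A + T$ ($g{\left(T,A \right)} = \left(A + T\right) + 5 = 5 + A + T$)
$\left(D{\left(m \left(g{\left(S{\left(4,-1 \right)},1 \right)} - 8\right),-53 \right)} + 2747\right) + 33642 = \left(- 5 \left(\left(5 + 1 + \left(-5 + 4\right)\right) - 8\right) \left(-53\right) + 2747\right) + 33642 = \left(- 5 \left(\left(5 + 1 - 1\right) - 8\right) \left(-53\right) + 2747\right) + 33642 = \left(- 5 \left(5 - 8\right) \left(-53\right) + 2747\right) + 33642 = \left(\left(-5\right) \left(-3\right) \left(-53\right) + 2747\right) + 33642 = \left(15 \left(-53\right) + 2747\right) + 33642 = \left(-795 + 2747\right) + 33642 = 1952 + 33642 = 35594$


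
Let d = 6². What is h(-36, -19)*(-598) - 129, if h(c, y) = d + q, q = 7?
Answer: -25843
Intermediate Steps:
d = 36
h(c, y) = 43 (h(c, y) = 36 + 7 = 43)
h(-36, -19)*(-598) - 129 = 43*(-598) - 129 = -25714 - 129 = -25843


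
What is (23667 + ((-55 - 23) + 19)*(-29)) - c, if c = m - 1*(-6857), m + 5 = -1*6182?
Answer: 24708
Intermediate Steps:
m = -6187 (m = -5 - 1*6182 = -5 - 6182 = -6187)
c = 670 (c = -6187 - 1*(-6857) = -6187 + 6857 = 670)
(23667 + ((-55 - 23) + 19)*(-29)) - c = (23667 + ((-55 - 23) + 19)*(-29)) - 1*670 = (23667 + (-78 + 19)*(-29)) - 670 = (23667 - 59*(-29)) - 670 = (23667 + 1711) - 670 = 25378 - 670 = 24708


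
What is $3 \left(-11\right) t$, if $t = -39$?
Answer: $1287$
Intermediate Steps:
$3 \left(-11\right) t = 3 \left(-11\right) \left(-39\right) = \left(-33\right) \left(-39\right) = 1287$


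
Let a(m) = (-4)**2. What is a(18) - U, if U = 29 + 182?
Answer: -195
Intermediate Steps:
a(m) = 16
U = 211
a(18) - U = 16 - 1*211 = 16 - 211 = -195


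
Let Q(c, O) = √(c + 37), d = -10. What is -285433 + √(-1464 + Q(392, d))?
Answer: -285433 + I*√(1464 - √429) ≈ -2.8543e+5 + 37.991*I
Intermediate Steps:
Q(c, O) = √(37 + c)
-285433 + √(-1464 + Q(392, d)) = -285433 + √(-1464 + √(37 + 392)) = -285433 + √(-1464 + √429)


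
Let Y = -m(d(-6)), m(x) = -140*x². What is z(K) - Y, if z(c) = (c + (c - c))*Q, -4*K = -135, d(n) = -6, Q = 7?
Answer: -19215/4 ≈ -4803.8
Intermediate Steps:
Y = 5040 (Y = -(-140)*(-6)² = -(-140)*36 = -1*(-5040) = 5040)
K = 135/4 (K = -¼*(-135) = 135/4 ≈ 33.750)
z(c) = 7*c (z(c) = (c + (c - c))*7 = (c + 0)*7 = c*7 = 7*c)
z(K) - Y = 7*(135/4) - 1*5040 = 945/4 - 5040 = -19215/4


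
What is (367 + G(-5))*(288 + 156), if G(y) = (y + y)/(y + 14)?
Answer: 487364/3 ≈ 1.6245e+5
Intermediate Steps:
G(y) = 2*y/(14 + y) (G(y) = (2*y)/(14 + y) = 2*y/(14 + y))
(367 + G(-5))*(288 + 156) = (367 + 2*(-5)/(14 - 5))*(288 + 156) = (367 + 2*(-5)/9)*444 = (367 + 2*(-5)*(⅑))*444 = (367 - 10/9)*444 = (3293/9)*444 = 487364/3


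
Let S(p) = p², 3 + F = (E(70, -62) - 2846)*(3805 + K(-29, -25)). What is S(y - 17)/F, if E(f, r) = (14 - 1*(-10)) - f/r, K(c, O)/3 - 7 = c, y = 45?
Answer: -12152/163482213 ≈ -7.4332e-5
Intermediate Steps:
K(c, O) = 21 + 3*c
E(f, r) = 24 - f/r (E(f, r) = (14 + 10) - f/r = 24 - f/r)
F = -326964426/31 (F = -3 + ((24 - 1*70/(-62)) - 2846)*(3805 + (21 + 3*(-29))) = -3 + ((24 - 1*70*(-1/62)) - 2846)*(3805 + (21 - 87)) = -3 + ((24 + 35/31) - 2846)*(3805 - 66) = -3 + (779/31 - 2846)*3739 = -3 - 87447/31*3739 = -3 - 326964333/31 = -326964426/31 ≈ -1.0547e+7)
S(y - 17)/F = (45 - 17)²/(-326964426/31) = 28²*(-31/326964426) = 784*(-31/326964426) = -12152/163482213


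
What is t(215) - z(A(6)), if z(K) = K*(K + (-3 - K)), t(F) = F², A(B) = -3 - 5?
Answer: 46201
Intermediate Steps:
A(B) = -8
z(K) = -3*K (z(K) = K*(-3) = -3*K)
t(215) - z(A(6)) = 215² - (-3)*(-8) = 46225 - 1*24 = 46225 - 24 = 46201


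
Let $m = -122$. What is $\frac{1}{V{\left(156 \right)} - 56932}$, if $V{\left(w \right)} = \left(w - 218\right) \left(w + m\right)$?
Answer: $- \frac{1}{59040} \approx -1.6938 \cdot 10^{-5}$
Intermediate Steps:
$V{\left(w \right)} = \left(-218 + w\right) \left(-122 + w\right)$ ($V{\left(w \right)} = \left(w - 218\right) \left(w - 122\right) = \left(-218 + w\right) \left(-122 + w\right)$)
$\frac{1}{V{\left(156 \right)} - 56932} = \frac{1}{\left(26596 + 156^{2} - 53040\right) - 56932} = \frac{1}{\left(26596 + 24336 - 53040\right) - 56932} = \frac{1}{-2108 - 56932} = \frac{1}{-59040} = - \frac{1}{59040}$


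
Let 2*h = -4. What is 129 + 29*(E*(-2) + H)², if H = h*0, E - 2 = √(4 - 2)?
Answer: 825 + 464*√2 ≈ 1481.2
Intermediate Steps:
h = -2 (h = (½)*(-4) = -2)
E = 2 + √2 (E = 2 + √(4 - 2) = 2 + √2 ≈ 3.4142)
H = 0 (H = -2*0 = 0)
129 + 29*(E*(-2) + H)² = 129 + 29*((2 + √2)*(-2) + 0)² = 129 + 29*((-4 - 2*√2) + 0)² = 129 + 29*(-4 - 2*√2)²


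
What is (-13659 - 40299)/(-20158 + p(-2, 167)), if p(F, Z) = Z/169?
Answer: 9118902/3406535 ≈ 2.6769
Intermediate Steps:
p(F, Z) = Z/169 (p(F, Z) = Z*(1/169) = Z/169)
(-13659 - 40299)/(-20158 + p(-2, 167)) = (-13659 - 40299)/(-20158 + (1/169)*167) = -53958/(-20158 + 167/169) = -53958/(-3406535/169) = -53958*(-169/3406535) = 9118902/3406535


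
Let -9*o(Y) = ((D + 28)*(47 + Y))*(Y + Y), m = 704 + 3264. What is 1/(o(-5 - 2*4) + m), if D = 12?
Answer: 9/71072 ≈ 0.00012663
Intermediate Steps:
m = 3968
o(Y) = -2*Y*(1880 + 40*Y)/9 (o(Y) = -(12 + 28)*(47 + Y)*(Y + Y)/9 = -40*(47 + Y)*2*Y/9 = -(1880 + 40*Y)*2*Y/9 = -2*Y*(1880 + 40*Y)/9)
1/(o(-5 - 2*4) + m) = 1/(-80*(-5 - 2*4)*(47 + (-5 - 2*4))/9 + 3968) = 1/(-80*(-5 - 8)*(47 + (-5 - 8))/9 + 3968) = 1/(-80/9*(-13)*(47 - 13) + 3968) = 1/(-80/9*(-13)*34 + 3968) = 1/(35360/9 + 3968) = 1/(71072/9) = 9/71072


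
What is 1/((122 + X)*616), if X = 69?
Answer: 1/117656 ≈ 8.4994e-6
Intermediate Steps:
1/((122 + X)*616) = 1/((122 + 69)*616) = (1/616)/191 = (1/191)*(1/616) = 1/117656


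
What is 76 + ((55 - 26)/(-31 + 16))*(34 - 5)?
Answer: 299/15 ≈ 19.933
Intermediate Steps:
76 + ((55 - 26)/(-31 + 16))*(34 - 5) = 76 + (29/(-15))*29 = 76 + (29*(-1/15))*29 = 76 - 29/15*29 = 76 - 841/15 = 299/15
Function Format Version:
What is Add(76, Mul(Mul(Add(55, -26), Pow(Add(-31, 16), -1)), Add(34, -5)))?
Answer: Rational(299, 15) ≈ 19.933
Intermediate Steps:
Add(76, Mul(Mul(Add(55, -26), Pow(Add(-31, 16), -1)), Add(34, -5))) = Add(76, Mul(Mul(29, Pow(-15, -1)), 29)) = Add(76, Mul(Mul(29, Rational(-1, 15)), 29)) = Add(76, Mul(Rational(-29, 15), 29)) = Add(76, Rational(-841, 15)) = Rational(299, 15)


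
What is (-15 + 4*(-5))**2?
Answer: 1225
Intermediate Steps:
(-15 + 4*(-5))**2 = (-15 - 20)**2 = (-35)**2 = 1225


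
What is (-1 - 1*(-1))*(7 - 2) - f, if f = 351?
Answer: -351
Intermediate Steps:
(-1 - 1*(-1))*(7 - 2) - f = (-1 - 1*(-1))*(7 - 2) - 1*351 = (-1 + 1)*5 - 351 = 0*5 - 351 = 0 - 351 = -351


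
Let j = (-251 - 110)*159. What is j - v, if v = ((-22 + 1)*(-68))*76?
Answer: -165927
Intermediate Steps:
j = -57399 (j = -361*159 = -57399)
v = 108528 (v = -21*(-68)*76 = 1428*76 = 108528)
j - v = -57399 - 1*108528 = -57399 - 108528 = -165927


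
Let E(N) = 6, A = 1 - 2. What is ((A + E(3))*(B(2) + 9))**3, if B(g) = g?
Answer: 166375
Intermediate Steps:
A = -1
((A + E(3))*(B(2) + 9))**3 = ((-1 + 6)*(2 + 9))**3 = (5*11)**3 = 55**3 = 166375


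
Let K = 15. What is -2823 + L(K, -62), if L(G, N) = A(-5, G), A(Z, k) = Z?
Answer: -2828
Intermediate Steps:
L(G, N) = -5
-2823 + L(K, -62) = -2823 - 5 = -2828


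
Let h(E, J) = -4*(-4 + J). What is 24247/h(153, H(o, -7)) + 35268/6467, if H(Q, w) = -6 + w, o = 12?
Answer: 159203573/439756 ≈ 362.03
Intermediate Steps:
h(E, J) = 16 - 4*J
24247/h(153, H(o, -7)) + 35268/6467 = 24247/(16 - 4*(-6 - 7)) + 35268/6467 = 24247/(16 - 4*(-13)) + 35268*(1/6467) = 24247/(16 + 52) + 35268/6467 = 24247/68 + 35268/6467 = 159203573/439756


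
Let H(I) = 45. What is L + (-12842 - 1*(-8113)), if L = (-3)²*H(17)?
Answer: -4324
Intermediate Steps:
L = 405 (L = (-3)²*45 = 9*45 = 405)
L + (-12842 - 1*(-8113)) = 405 + (-12842 - 1*(-8113)) = 405 + (-12842 + 8113) = 405 - 4729 = -4324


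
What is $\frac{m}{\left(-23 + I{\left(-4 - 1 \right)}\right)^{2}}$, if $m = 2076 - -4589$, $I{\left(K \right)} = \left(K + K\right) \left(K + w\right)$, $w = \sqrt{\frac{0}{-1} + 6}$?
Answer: $\frac{6665}{\left(27 - 10 \sqrt{6}\right)^{2}} \approx 1062.1$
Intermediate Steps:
$w = \sqrt{6}$ ($w = \sqrt{0 \left(-1\right) + 6} = \sqrt{0 + 6} = \sqrt{6} \approx 2.4495$)
$I{\left(K \right)} = 2 K \left(K + \sqrt{6}\right)$ ($I{\left(K \right)} = \left(K + K\right) \left(K + \sqrt{6}\right) = 2 K \left(K + \sqrt{6}\right)$)
$m = 6665$ ($m = 2076 + 4589 = 6665$)
$\frac{m}{\left(-23 + I{\left(-4 - 1 \right)}\right)^{2}} = \frac{6665}{\left(-23 + 2 \left(-4 - 1\right) \left(\left(-4 - 1\right) + \sqrt{6}\right)\right)^{2}} = \frac{6665}{\left(-23 + 2 \left(-5\right) \left(-5 + \sqrt{6}\right)\right)^{2}} = \frac{6665}{\left(-23 + \left(50 - 10 \sqrt{6}\right)\right)^{2}} = \frac{6665}{\left(27 - 10 \sqrt{6}\right)^{2}}$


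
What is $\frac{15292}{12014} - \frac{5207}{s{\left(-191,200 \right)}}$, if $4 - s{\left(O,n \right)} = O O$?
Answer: $\frac{310181591}{219117339} \approx 1.4156$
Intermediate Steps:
$s{\left(O,n \right)} = 4 - O^{2}$ ($s{\left(O,n \right)} = 4 - O O = 4 - O^{2}$)
$\frac{15292}{12014} - \frac{5207}{s{\left(-191,200 \right)}} = \frac{15292}{12014} - \frac{5207}{4 - \left(-191\right)^{2}} = 15292 \cdot \frac{1}{12014} - \frac{5207}{4 - 36481} = \frac{7646}{6007} - \frac{5207}{4 - 36481} = \frac{7646}{6007} - \frac{5207}{-36477} = \frac{7646}{6007} - - \frac{5207}{36477} = \frac{7646}{6007} + \frac{5207}{36477} = \frac{310181591}{219117339}$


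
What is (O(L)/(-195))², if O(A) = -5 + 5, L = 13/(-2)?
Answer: 0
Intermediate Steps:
L = -13/2 (L = 13*(-½) = -13/2 ≈ -6.5000)
O(A) = 0
(O(L)/(-195))² = (0/(-195))² = (0*(-1/195))² = 0² = 0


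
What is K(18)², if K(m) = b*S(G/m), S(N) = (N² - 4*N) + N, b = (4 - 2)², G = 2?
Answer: 10816/6561 ≈ 1.6485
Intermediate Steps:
b = 4 (b = 2² = 4)
S(N) = N² - 3*N
K(m) = 8*(-3 + 2/m)/m (K(m) = 4*((2/m)*(-3 + 2/m)) = 4*(2*(-3 + 2/m)/m) = 8*(-3 + 2/m)/m)
K(18)² = (8*(2 - 3*18)/18²)² = (8*(1/324)*(2 - 54))² = (8*(1/324)*(-52))² = (-104/81)² = 10816/6561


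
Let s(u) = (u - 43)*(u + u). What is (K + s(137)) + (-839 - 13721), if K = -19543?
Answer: -8347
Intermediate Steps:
s(u) = 2*u*(-43 + u) (s(u) = (-43 + u)*(2*u) = 2*u*(-43 + u))
(K + s(137)) + (-839 - 13721) = (-19543 + 2*137*(-43 + 137)) + (-839 - 13721) = (-19543 + 2*137*94) - 14560 = (-19543 + 25756) - 14560 = 6213 - 14560 = -8347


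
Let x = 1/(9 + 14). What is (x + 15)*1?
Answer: 346/23 ≈ 15.043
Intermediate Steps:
x = 1/23 ≈ 0.043478
(x + 15)*1 = (1/23 + 15)*1 = (346/23)*1 = 346/23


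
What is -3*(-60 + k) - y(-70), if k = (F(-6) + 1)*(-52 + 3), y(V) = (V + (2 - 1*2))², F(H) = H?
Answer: -5455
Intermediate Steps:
y(V) = V² (y(V) = (V + (2 - 2))² = (V + 0)² = V²)
k = 245 (k = (-6 + 1)*(-52 + 3) = -5*(-49) = 245)
-3*(-60 + k) - y(-70) = -3*(-60 + 245) - 1*(-70)² = -3*185 - 1*4900 = -555 - 4900 = -5455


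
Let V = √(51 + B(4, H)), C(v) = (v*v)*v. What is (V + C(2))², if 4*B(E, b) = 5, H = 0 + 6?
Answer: (16 + √209)²/4 ≈ 231.90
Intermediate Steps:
H = 6
B(E, b) = 5/4 (B(E, b) = (¼)*5 = 5/4)
C(v) = v³ (C(v) = v²*v = v³)
V = √209/2 (V = √(51 + 5/4) = √(209/4) = √209/2 ≈ 7.2284)
(V + C(2))² = (√209/2 + 2³)² = (√209/2 + 8)² = (8 + √209/2)²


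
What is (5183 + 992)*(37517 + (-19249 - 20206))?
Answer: -11967150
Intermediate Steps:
(5183 + 992)*(37517 + (-19249 - 20206)) = 6175*(37517 - 39455) = 6175*(-1938) = -11967150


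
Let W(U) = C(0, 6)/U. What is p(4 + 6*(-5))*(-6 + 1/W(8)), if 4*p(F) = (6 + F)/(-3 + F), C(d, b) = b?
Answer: -70/87 ≈ -0.80460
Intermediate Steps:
W(U) = 6/U
p(F) = (6 + F)/(4*(-3 + F)) (p(F) = ((6 + F)/(-3 + F))/4 = (6 + F)/(4*(-3 + F)))
p(4 + 6*(-5))*(-6 + 1/W(8)) = ((6 + (4 + 6*(-5)))/(4*(-3 + (4 + 6*(-5)))))*(-6 + 1/(6/8)) = ((6 + (4 - 30))/(4*(-3 + (4 - 30))))*(-6 + 1/(6*(⅛))) = ((6 - 26)/(4*(-3 - 26)))*(-6 + 1/(¾)) = ((¼)*(-20)/(-29))*(-6 + 4/3) = ((¼)*(-1/29)*(-20))*(-14/3) = (5/29)*(-14/3) = -70/87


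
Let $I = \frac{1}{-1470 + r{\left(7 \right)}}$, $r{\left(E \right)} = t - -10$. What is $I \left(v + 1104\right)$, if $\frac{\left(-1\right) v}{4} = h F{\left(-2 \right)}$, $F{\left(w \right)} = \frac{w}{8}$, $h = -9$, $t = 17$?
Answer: $- \frac{365}{481} \approx -0.75884$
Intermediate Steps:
$r{\left(E \right)} = 27$ ($r{\left(E \right)} = 17 - -10 = 17 + 10 = 27$)
$F{\left(w \right)} = \frac{w}{8}$ ($F{\left(w \right)} = w \frac{1}{8} = \frac{w}{8}$)
$I = - \frac{1}{1443}$ ($I = \frac{1}{-1470 + 27} = \frac{1}{-1443} = - \frac{1}{1443} \approx -0.000693$)
$v = -9$ ($v = - 4 \left(- 9 \cdot \frac{1}{8} \left(-2\right)\right) = - 4 \left(\left(-9\right) \left(- \frac{1}{4}\right)\right) = \left(-4\right) \frac{9}{4} = -9$)
$I \left(v + 1104\right) = - \frac{-9 + 1104}{1443} = \left(- \frac{1}{1443}\right) 1095 = - \frac{365}{481}$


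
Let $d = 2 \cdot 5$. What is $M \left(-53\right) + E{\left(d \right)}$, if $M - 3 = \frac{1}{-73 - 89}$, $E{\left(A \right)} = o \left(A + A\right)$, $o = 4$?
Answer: $- \frac{12745}{162} \approx -78.673$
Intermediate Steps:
$d = 10$
$E{\left(A \right)} = 8 A$ ($E{\left(A \right)} = 4 \left(A + A\right) = 4 \cdot 2 A = 8 A$)
$M = \frac{485}{162}$ ($M = 3 + \frac{1}{-73 - 89} = 3 + \frac{1}{-162} = 3 - \frac{1}{162} = \frac{485}{162} \approx 2.9938$)
$M \left(-53\right) + E{\left(d \right)} = \frac{485}{162} \left(-53\right) + 8 \cdot 10 = - \frac{25705}{162} + 80 = - \frac{12745}{162}$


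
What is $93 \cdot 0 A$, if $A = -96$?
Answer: $0$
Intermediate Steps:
$93 \cdot 0 A = 93 \cdot 0 \left(-96\right) = 0 \left(-96\right) = 0$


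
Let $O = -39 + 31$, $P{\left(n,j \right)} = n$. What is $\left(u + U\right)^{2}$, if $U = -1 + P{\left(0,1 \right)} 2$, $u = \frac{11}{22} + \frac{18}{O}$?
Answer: $\frac{121}{16} \approx 7.5625$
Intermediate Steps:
$O = -8$
$u = - \frac{7}{4}$ ($u = \frac{11}{22} + \frac{18}{-8} = 11 \cdot \frac{1}{22} + 18 \left(- \frac{1}{8}\right) = \frac{1}{2} - \frac{9}{4} = - \frac{7}{4} \approx -1.75$)
$U = -1$ ($U = -1 + 0 \cdot 2 = -1 + 0 = -1$)
$\left(u + U\right)^{2} = \left(- \frac{7}{4} - 1\right)^{2} = \left(- \frac{11}{4}\right)^{2} = \frac{121}{16}$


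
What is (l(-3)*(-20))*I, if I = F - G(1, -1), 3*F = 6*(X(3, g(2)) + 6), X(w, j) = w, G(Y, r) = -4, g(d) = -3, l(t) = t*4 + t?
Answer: 6600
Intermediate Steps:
l(t) = 5*t (l(t) = 4*t + t = 5*t)
F = 18 (F = (6*(3 + 6))/3 = (6*9)/3 = (1/3)*54 = 18)
I = 22 (I = 18 - 1*(-4) = 18 + 4 = 22)
(l(-3)*(-20))*I = ((5*(-3))*(-20))*22 = -15*(-20)*22 = 300*22 = 6600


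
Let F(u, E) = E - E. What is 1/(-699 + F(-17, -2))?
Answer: -1/699 ≈ -0.0014306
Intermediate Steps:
F(u, E) = 0
1/(-699 + F(-17, -2)) = 1/(-699 + 0) = 1/(-699) = -1/699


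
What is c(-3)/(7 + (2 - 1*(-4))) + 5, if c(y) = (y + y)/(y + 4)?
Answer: 59/13 ≈ 4.5385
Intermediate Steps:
c(y) = 2*y/(4 + y) (c(y) = (2*y)/(4 + y) = 2*y/(4 + y))
c(-3)/(7 + (2 - 1*(-4))) + 5 = (2*(-3)/(4 - 3))/(7 + (2 - 1*(-4))) + 5 = (2*(-3)/1)/(7 + (2 + 4)) + 5 = (2*(-3)*1)/(7 + 6) + 5 = -6/13 + 5 = 59/13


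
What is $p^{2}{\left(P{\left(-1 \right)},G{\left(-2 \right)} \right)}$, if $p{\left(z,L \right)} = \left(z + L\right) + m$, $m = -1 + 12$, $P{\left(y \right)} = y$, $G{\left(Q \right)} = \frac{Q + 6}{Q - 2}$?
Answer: $81$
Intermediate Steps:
$G{\left(Q \right)} = \frac{6 + Q}{-2 + Q}$
$m = 11$
$p{\left(z,L \right)} = 11 + L + z$ ($p{\left(z,L \right)} = \left(z + L\right) + 11 = \left(L + z\right) + 11 = 11 + L + z$)
$p^{2}{\left(P{\left(-1 \right)},G{\left(-2 \right)} \right)} = \left(11 + \frac{6 - 2}{-2 - 2} - 1\right)^{2} = \left(11 + \frac{1}{-4} \cdot 4 - 1\right)^{2} = \left(11 - 1 - 1\right)^{2} = 9^{2} = 81$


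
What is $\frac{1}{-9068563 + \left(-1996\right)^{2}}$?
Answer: $- \frac{1}{5084547} \approx -1.9667 \cdot 10^{-7}$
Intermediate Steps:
$\frac{1}{-9068563 + \left(-1996\right)^{2}} = \frac{1}{-9068563 + 3984016} = \frac{1}{-5084547} = - \frac{1}{5084547}$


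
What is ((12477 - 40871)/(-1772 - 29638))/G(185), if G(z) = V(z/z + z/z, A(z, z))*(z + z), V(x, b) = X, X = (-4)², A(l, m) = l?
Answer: 14197/92973600 ≈ 0.00015270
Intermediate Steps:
X = 16
V(x, b) = 16
G(z) = 32*z (G(z) = 16*(z + z) = 16*(2*z) = 32*z)
((12477 - 40871)/(-1772 - 29638))/G(185) = ((12477 - 40871)/(-1772 - 29638))/((32*185)) = -28394/(-31410)/5920 = -28394*(-1/31410)*(1/5920) = (14197/15705)*(1/5920) = 14197/92973600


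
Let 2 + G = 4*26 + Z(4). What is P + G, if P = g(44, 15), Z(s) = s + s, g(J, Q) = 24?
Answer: 134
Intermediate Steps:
Z(s) = 2*s
P = 24
G = 110 (G = -2 + (4*26 + 2*4) = -2 + (104 + 8) = -2 + 112 = 110)
P + G = 24 + 110 = 134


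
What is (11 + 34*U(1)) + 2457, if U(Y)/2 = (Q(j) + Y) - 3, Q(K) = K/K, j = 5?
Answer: 2400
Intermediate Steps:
Q(K) = 1
U(Y) = -4 + 2*Y (U(Y) = 2*((1 + Y) - 3) = 2*(-2 + Y) = -4 + 2*Y)
(11 + 34*U(1)) + 2457 = (11 + 34*(-4 + 2*1)) + 2457 = (11 + 34*(-4 + 2)) + 2457 = (11 + 34*(-2)) + 2457 = (11 - 68) + 2457 = -57 + 2457 = 2400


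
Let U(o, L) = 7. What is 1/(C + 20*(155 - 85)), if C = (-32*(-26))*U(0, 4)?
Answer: 1/7224 ≈ 0.00013843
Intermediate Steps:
C = 5824 (C = -32*(-26)*7 = 832*7 = 5824)
1/(C + 20*(155 - 85)) = 1/(5824 + 20*(155 - 85)) = 1/(5824 + 20*70) = 1/(5824 + 1400) = 1/7224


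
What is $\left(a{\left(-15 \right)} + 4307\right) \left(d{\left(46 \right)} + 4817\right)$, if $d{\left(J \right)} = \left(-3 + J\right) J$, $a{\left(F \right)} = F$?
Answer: $29164140$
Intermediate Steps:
$d{\left(J \right)} = J \left(-3 + J\right)$
$\left(a{\left(-15 \right)} + 4307\right) \left(d{\left(46 \right)} + 4817\right) = \left(-15 + 4307\right) \left(46 \left(-3 + 46\right) + 4817\right) = 4292 \left(46 \cdot 43 + 4817\right) = 4292 \left(1978 + 4817\right) = 4292 \cdot 6795 = 29164140$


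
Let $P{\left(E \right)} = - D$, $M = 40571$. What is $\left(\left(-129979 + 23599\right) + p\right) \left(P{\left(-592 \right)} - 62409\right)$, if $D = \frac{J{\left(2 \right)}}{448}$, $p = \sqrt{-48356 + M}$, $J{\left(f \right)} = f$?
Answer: $\frac{371787914115}{56} - \frac{41938851 i \sqrt{865}}{224} \approx 6.6391 \cdot 10^{9} - 5.5065 \cdot 10^{6} i$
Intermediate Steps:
$p = 3 i \sqrt{865}$ ($p = \sqrt{-48356 + 40571} = \sqrt{-7785} = 3 i \sqrt{865} \approx 88.233 i$)
$D = \frac{1}{224}$ ($D = \frac{2}{448} = 2 \cdot \frac{1}{448} = \frac{1}{224} \approx 0.0044643$)
$P{\left(E \right)} = - \frac{1}{224}$ ($P{\left(E \right)} = \left(-1\right) \frac{1}{224} = - \frac{1}{224}$)
$\left(\left(-129979 + 23599\right) + p\right) \left(P{\left(-592 \right)} - 62409\right) = \left(\left(-129979 + 23599\right) + 3 i \sqrt{865}\right) \left(- \frac{1}{224} - 62409\right) = \left(-106380 + 3 i \sqrt{865}\right) \left(- \frac{13979617}{224}\right) = \frac{371787914115}{56} - \frac{41938851 i \sqrt{865}}{224}$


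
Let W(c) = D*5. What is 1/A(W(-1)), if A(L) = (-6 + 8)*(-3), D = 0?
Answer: -⅙ ≈ -0.16667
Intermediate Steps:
W(c) = 0 (W(c) = 0*5 = 0)
A(L) = -6 (A(L) = 2*(-3) = -6)
1/A(W(-1)) = 1/(-6) = -⅙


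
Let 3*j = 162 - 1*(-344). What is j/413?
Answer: 506/1239 ≈ 0.40839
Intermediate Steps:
j = 506/3 (j = (162 - 1*(-344))/3 = (162 + 344)/3 = (⅓)*506 = 506/3 ≈ 168.67)
j/413 = (506/3)/413 = (506/3)*(1/413) = 506/1239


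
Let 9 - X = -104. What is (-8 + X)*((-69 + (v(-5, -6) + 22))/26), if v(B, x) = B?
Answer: -210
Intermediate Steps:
X = 113 (X = 9 - 1*(-104) = 9 + 104 = 113)
(-8 + X)*((-69 + (v(-5, -6) + 22))/26) = (-8 + 113)*((-69 + (-5 + 22))/26) = 105*((-69 + 17)*(1/26)) = 105*(-52*1/26) = 105*(-2) = -210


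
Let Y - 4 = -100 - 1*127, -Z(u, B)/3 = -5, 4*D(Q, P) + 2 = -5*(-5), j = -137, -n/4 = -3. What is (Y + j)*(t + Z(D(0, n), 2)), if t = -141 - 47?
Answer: 62280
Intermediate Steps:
n = 12 (n = -4*(-3) = 12)
D(Q, P) = 23/4 (D(Q, P) = -½ + (-5*(-5))/4 = -½ + (¼)*25 = -½ + 25/4 = 23/4)
Z(u, B) = 15 (Z(u, B) = -3*(-5) = 15)
Y = -223 (Y = 4 + (-100 - 1*127) = 4 + (-100 - 127) = 4 - 227 = -223)
t = -188
(Y + j)*(t + Z(D(0, n), 2)) = (-223 - 137)*(-188 + 15) = -360*(-173) = 62280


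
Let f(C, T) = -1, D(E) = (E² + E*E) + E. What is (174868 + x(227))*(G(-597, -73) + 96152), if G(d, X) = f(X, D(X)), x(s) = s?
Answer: 16835559345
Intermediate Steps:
D(E) = E + 2*E² (D(E) = (E² + E²) + E = 2*E² + E = E + 2*E²)
G(d, X) = -1
(174868 + x(227))*(G(-597, -73) + 96152) = (174868 + 227)*(-1 + 96152) = 175095*96151 = 16835559345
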